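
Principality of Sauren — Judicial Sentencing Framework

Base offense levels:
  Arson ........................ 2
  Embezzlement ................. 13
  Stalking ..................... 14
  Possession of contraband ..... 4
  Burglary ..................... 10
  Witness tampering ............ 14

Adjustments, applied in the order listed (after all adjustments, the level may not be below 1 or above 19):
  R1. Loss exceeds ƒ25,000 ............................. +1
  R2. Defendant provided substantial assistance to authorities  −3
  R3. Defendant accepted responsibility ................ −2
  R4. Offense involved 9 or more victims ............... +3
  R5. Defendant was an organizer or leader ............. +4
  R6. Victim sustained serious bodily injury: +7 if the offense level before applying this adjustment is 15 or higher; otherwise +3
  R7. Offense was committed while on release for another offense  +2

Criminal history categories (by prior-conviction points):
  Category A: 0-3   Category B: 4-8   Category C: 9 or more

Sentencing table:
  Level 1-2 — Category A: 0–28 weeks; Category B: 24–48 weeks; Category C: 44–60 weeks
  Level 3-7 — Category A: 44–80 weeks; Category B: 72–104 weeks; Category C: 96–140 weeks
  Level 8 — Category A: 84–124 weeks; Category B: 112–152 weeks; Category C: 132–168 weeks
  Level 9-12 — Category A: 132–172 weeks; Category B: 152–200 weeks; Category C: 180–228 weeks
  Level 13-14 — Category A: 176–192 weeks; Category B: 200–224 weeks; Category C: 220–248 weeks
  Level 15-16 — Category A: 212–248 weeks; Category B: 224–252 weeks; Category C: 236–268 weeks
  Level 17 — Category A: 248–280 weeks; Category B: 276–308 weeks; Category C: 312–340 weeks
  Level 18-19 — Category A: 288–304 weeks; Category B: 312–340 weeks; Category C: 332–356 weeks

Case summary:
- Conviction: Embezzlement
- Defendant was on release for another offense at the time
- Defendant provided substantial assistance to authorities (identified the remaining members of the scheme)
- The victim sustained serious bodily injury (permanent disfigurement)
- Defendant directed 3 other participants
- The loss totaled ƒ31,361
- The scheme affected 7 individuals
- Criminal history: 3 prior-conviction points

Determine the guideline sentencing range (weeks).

Base offense level for embezzlement: 13.
R1 applies: 13 + 1 = 14.
R2 applies: 14 − 3 = 11.
R5 applies: 11 + 4 = 15.
R6 applies (level before this adjustment is 15 ≥ 15, so +7): 15 + 7 = 22.
R7 applies: 22 + 2 = 24.
Level 24 exceeds the maximum of 19; capped at 19.
Final offense level: 19.
Criminal history: 3 prior points → Category A (0-3).
Level 19 falls in the 18-19 band.
Grid: Level 18-19 × Category A = 288-304 weeks.

288-304 weeks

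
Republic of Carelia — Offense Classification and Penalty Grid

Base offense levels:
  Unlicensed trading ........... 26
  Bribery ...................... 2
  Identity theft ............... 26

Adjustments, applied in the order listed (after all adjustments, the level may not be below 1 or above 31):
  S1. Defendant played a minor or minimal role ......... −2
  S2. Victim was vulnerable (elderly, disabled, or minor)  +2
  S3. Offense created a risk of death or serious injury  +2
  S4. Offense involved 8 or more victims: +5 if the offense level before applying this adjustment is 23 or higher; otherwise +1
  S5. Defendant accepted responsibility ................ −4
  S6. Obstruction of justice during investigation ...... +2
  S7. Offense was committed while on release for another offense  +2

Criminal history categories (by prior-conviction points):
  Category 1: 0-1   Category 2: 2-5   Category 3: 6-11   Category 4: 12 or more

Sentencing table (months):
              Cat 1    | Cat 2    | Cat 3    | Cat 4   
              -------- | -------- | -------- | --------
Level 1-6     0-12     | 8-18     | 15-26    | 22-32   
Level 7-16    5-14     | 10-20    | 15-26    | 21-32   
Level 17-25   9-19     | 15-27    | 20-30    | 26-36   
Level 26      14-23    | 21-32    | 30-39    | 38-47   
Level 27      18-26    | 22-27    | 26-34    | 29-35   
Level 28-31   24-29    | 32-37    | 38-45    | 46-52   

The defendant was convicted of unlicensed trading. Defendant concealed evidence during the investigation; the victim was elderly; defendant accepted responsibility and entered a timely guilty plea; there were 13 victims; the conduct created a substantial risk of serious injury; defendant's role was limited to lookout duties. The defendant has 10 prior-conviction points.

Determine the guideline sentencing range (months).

38-45 months

Base offense level for unlicensed trading: 26.
S1 applies: 26 − 2 = 24.
S2 applies: 24 + 2 = 26.
S3 applies: 26 + 2 = 28.
S4 applies (level before this adjustment is 28 ≥ 23, so +5): 28 + 5 = 33.
S5 applies: 33 − 4 = 29.
S6 applies: 29 + 2 = 31.
Final offense level: 31.
Criminal history: 10 prior points → Category 3 (6-11).
Level 31 falls in the 28-31 band.
Grid: Level 28-31 × Category 3 = 38-45 months.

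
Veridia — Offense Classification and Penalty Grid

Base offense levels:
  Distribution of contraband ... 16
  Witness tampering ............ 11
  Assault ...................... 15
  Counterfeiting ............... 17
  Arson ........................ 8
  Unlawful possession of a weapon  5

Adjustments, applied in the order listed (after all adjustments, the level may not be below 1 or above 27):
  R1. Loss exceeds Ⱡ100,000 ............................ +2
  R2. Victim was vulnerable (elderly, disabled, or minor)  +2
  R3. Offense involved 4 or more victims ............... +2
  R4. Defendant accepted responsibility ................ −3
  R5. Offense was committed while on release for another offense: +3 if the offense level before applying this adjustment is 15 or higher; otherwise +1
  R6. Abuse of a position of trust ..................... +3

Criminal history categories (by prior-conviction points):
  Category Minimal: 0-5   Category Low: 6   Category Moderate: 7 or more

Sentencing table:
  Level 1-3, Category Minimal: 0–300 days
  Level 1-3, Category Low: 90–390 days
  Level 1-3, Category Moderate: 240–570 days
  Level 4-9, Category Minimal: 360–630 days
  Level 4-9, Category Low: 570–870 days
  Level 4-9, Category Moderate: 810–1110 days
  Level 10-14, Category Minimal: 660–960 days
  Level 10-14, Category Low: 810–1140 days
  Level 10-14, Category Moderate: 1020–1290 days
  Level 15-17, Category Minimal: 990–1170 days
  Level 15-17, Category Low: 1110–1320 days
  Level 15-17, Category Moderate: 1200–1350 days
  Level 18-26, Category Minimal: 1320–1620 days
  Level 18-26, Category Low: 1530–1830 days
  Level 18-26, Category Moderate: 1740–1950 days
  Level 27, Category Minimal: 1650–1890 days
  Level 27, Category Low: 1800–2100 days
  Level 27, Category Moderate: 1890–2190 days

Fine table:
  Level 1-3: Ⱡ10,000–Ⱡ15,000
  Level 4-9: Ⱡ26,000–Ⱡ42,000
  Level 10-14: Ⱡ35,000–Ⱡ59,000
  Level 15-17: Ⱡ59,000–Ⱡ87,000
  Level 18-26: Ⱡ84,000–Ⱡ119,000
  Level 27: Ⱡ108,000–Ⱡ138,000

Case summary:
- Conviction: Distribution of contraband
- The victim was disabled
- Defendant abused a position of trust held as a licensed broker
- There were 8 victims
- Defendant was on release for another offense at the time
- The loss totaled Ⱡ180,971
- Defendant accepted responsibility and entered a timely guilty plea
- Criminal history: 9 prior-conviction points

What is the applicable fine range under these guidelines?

Base offense level for distribution of contraband: 16.
R1 applies: 16 + 2 = 18.
R2 applies: 18 + 2 = 20.
R3 applies: 20 + 2 = 22.
R4 applies: 22 − 3 = 19.
R5 applies (level before this adjustment is 19 ≥ 15, so +3): 19 + 3 = 22.
R6 applies: 22 + 3 = 25.
Final offense level: 25.
Level 25 falls in the 18-26 band.
Fine table: Level 18-26 → Ⱡ84,000–Ⱡ119,000.

Ⱡ84,000–Ⱡ119,000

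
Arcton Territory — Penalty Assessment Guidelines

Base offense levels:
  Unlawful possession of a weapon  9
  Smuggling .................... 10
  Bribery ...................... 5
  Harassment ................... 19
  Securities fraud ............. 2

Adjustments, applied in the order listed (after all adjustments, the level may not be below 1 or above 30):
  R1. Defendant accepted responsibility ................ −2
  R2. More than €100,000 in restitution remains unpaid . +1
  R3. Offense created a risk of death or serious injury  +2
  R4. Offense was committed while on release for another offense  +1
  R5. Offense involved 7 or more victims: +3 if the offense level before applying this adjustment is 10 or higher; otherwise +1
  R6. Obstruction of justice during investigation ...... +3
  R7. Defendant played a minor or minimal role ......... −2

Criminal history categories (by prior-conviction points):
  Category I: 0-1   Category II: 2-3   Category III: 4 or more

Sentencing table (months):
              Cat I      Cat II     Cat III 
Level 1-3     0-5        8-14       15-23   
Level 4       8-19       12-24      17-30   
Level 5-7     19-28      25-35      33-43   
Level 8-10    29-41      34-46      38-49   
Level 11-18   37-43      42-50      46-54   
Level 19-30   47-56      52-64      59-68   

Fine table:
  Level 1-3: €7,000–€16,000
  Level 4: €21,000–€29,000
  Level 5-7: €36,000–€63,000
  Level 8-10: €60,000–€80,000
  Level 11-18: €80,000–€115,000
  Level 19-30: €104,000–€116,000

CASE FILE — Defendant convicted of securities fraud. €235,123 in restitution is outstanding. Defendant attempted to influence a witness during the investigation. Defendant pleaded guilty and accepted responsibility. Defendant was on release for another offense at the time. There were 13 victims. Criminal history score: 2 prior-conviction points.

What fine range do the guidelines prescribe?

Base offense level for securities fraud: 2.
R1 applies: 2 − 2 = 0.
R2 applies: 0 + 1 = 1.
R4 applies: 1 + 1 = 2.
R5 applies (level before this adjustment is 2 < 10, so +1): 2 + 1 = 3.
R6 applies: 3 + 3 = 6.
Final offense level: 6.
Level 6 falls in the 5-7 band.
Fine table: Level 5-7 → €36,000–€63,000.

€36,000–€63,000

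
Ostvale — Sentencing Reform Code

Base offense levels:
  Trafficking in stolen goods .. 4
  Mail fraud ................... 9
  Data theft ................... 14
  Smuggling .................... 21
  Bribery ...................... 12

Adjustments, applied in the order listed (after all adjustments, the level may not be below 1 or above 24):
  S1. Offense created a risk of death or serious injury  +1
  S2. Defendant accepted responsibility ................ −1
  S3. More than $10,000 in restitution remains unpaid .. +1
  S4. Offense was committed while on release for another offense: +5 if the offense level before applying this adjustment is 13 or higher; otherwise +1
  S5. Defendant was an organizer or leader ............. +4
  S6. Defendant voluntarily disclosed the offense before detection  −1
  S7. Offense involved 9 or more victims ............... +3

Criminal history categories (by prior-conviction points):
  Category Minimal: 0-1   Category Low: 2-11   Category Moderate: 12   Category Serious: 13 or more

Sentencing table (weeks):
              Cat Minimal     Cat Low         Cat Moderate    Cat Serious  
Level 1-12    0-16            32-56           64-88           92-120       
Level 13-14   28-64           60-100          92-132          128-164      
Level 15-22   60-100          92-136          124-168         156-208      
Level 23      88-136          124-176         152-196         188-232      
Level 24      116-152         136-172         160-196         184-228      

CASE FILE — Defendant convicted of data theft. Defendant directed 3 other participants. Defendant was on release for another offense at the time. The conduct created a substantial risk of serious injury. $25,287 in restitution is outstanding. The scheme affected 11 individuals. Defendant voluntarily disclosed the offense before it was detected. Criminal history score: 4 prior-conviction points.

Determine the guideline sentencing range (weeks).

136-172 weeks

Base offense level for data theft: 14.
S1 applies: 14 + 1 = 15.
S3 applies: 15 + 1 = 16.
S4 applies (level before this adjustment is 16 ≥ 13, so +5): 16 + 5 = 21.
S5 applies: 21 + 4 = 25.
S6 applies: 25 − 1 = 24.
S7 applies: 24 + 3 = 27.
Level 27 exceeds the maximum of 24; capped at 24.
Final offense level: 24.
Criminal history: 4 prior points → Category Low (2-11).
Level 24 falls in the 24 band.
Grid: Level 24 × Category Low = 136-172 weeks.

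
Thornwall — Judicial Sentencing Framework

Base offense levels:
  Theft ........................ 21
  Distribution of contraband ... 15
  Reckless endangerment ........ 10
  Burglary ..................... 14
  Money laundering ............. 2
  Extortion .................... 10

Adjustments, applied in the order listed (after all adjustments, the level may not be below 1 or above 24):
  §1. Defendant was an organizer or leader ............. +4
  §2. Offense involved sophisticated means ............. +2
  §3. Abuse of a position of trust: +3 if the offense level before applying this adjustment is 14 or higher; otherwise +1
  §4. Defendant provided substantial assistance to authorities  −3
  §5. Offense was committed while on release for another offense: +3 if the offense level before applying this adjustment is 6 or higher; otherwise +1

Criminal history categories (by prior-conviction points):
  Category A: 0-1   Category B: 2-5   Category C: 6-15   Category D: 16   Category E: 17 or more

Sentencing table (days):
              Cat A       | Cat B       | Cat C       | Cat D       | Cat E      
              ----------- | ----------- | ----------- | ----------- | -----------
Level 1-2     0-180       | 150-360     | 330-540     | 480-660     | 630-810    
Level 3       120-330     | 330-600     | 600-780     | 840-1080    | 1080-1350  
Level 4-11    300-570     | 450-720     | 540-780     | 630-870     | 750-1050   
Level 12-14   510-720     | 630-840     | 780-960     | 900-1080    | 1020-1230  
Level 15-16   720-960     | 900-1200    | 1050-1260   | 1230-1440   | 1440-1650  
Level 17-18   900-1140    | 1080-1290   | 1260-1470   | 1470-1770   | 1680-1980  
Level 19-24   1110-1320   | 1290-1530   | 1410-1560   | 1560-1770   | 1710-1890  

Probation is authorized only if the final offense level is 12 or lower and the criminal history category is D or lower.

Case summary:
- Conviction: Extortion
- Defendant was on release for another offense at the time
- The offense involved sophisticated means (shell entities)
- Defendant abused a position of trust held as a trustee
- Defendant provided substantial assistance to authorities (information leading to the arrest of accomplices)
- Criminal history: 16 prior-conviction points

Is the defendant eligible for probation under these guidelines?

Base offense level for extortion: 10.
§2 applies: 10 + 2 = 12.
§3 applies (level before this adjustment is 12 < 14, so +1): 12 + 1 = 13.
§4 applies: 13 − 3 = 10.
§5 applies (level before this adjustment is 10 ≥ 6, so +3): 10 + 3 = 13.
Final offense level: 13.
Criminal history: 16 prior points → Category D (16).
Level 13 falls in the 12-14 band.
Grid: Level 12-14 × Category D = 900-1080 days.
Probation check: level 13 > 12 and category D ≤ D → not eligible.

No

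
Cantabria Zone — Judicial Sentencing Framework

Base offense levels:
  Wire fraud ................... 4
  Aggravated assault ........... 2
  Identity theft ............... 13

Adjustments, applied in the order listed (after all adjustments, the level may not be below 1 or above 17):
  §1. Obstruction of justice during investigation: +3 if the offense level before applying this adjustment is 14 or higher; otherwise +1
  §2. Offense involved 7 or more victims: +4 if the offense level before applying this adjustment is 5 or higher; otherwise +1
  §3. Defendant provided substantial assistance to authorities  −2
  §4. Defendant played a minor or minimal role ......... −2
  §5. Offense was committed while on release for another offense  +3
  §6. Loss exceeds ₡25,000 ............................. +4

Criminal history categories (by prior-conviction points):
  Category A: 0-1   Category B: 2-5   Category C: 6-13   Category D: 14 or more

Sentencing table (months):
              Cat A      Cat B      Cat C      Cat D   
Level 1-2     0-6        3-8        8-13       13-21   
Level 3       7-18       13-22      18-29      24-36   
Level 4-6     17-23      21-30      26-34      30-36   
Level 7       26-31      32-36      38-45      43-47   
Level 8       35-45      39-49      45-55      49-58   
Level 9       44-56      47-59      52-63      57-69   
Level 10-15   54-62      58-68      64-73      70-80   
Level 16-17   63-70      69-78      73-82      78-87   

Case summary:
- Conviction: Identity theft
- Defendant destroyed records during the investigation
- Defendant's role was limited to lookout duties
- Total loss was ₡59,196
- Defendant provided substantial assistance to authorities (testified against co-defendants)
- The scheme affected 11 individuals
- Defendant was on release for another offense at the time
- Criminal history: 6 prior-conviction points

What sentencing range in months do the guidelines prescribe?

Base offense level for identity theft: 13.
§1 applies (level before this adjustment is 13 < 14, so +1): 13 + 1 = 14.
§2 applies (level before this adjustment is 14 ≥ 5, so +4): 14 + 4 = 18.
§3 applies: 18 − 2 = 16.
§4 applies: 16 − 2 = 14.
§5 applies: 14 + 3 = 17.
§6 applies: 17 + 4 = 21.
Level 21 exceeds the maximum of 17; capped at 17.
Final offense level: 17.
Criminal history: 6 prior points → Category C (6-13).
Level 17 falls in the 16-17 band.
Grid: Level 16-17 × Category C = 73-82 months.

73-82 months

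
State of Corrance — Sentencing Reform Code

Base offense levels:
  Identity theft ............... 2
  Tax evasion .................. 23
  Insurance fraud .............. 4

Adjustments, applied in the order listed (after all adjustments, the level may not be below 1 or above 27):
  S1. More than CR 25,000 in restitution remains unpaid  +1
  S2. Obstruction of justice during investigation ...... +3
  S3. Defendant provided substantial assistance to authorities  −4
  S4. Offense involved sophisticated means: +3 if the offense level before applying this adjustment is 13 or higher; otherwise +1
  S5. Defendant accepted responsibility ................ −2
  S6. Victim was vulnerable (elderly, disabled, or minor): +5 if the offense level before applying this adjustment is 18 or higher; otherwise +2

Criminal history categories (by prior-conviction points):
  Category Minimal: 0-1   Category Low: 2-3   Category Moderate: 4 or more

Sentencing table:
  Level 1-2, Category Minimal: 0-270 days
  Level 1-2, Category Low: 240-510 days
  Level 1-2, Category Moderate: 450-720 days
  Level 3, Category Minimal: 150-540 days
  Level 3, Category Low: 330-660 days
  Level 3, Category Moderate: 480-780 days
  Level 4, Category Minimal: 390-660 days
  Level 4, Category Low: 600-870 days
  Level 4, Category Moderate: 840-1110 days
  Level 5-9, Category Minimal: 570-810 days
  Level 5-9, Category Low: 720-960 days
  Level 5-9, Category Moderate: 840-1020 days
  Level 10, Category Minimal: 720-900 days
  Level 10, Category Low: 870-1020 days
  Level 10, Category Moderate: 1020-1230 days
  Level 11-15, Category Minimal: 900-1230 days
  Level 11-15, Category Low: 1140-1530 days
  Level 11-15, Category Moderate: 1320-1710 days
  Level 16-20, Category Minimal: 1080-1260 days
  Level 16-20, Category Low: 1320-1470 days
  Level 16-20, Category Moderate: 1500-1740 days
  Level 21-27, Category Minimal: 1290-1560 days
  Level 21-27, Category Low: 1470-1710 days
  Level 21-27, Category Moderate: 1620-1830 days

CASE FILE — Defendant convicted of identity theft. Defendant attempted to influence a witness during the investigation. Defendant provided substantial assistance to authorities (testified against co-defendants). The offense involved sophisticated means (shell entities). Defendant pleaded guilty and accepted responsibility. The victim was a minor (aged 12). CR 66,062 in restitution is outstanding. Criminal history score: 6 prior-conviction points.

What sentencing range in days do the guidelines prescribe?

Base offense level for identity theft: 2.
S1 applies: 2 + 1 = 3.
S2 applies: 3 + 3 = 6.
S3 applies: 6 − 4 = 2.
S4 applies (level before this adjustment is 2 < 13, so +1): 2 + 1 = 3.
S5 applies: 3 − 2 = 1.
S6 applies (level before this adjustment is 1 < 18, so +2): 1 + 2 = 3.
Final offense level: 3.
Criminal history: 6 prior points → Category Moderate (4+).
Level 3 falls in the 3 band.
Grid: Level 3 × Category Moderate = 480-780 days.

480-780 days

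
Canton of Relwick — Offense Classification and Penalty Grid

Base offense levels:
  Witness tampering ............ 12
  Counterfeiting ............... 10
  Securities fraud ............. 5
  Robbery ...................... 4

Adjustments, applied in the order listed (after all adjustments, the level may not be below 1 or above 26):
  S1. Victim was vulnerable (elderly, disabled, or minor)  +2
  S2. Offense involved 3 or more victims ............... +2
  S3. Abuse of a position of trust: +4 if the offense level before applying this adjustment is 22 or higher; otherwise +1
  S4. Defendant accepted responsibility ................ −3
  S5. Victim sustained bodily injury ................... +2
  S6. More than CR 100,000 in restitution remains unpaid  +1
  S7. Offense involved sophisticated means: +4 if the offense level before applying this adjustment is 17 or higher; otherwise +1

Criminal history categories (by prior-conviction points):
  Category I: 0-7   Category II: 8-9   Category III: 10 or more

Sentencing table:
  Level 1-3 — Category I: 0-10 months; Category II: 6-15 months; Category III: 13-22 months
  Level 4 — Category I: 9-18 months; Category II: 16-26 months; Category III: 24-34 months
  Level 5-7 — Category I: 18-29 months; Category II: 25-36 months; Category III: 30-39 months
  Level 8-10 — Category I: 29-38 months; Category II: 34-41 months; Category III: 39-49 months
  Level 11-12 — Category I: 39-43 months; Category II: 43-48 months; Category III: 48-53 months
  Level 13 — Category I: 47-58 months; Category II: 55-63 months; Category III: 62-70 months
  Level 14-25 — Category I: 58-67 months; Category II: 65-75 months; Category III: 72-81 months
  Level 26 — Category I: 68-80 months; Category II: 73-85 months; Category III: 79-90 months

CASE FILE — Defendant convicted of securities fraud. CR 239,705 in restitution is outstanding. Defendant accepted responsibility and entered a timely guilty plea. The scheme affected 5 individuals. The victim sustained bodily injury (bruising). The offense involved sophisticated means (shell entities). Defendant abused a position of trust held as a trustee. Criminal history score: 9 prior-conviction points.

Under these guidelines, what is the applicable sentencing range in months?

34-41 months

Base offense level for securities fraud: 5.
S1 does not apply.
S2 applies: 5 + 2 = 7.
S3 applies (level before this adjustment is 7 < 22, so +1): 7 + 1 = 8.
S4 applies: 8 − 3 = 5.
S5 applies: 5 + 2 = 7.
S6 applies: 7 + 1 = 8.
S7 applies (level before this adjustment is 8 < 17, so +1): 8 + 1 = 9.
Final offense level: 9.
Criminal history: 9 prior points → Category II (8-9).
Level 9 falls in the 8-10 band.
Grid: Level 8-10 × Category II = 34-41 months.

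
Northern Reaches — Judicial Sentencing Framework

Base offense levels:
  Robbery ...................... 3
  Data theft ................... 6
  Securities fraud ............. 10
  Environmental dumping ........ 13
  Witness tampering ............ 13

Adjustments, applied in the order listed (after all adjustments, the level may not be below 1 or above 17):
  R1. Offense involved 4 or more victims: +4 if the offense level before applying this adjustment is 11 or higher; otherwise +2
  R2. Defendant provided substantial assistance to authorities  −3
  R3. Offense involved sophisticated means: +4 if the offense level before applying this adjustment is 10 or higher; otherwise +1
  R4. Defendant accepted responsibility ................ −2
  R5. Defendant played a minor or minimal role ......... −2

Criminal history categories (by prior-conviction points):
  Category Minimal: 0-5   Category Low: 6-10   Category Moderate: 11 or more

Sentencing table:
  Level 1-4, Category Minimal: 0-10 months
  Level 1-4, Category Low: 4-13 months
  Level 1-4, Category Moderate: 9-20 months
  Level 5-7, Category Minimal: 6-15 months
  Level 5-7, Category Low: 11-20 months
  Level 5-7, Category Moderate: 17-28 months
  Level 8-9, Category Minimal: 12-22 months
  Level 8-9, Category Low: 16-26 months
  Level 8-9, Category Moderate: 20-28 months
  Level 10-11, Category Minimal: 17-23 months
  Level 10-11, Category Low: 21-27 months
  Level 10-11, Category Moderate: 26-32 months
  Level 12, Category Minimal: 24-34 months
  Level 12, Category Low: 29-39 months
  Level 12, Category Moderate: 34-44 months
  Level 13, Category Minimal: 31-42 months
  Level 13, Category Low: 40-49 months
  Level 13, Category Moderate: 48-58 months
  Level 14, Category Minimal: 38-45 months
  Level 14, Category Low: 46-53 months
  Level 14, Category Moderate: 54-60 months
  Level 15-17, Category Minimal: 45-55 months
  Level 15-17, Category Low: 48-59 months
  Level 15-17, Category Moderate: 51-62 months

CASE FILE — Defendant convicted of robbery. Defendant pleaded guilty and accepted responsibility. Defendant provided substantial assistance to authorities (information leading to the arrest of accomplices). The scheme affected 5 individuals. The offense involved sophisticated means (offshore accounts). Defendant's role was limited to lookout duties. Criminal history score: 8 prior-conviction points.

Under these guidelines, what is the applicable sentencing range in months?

Base offense level for robbery: 3.
R1 applies (level before this adjustment is 3 < 11, so +2): 3 + 2 = 5.
R2 applies: 5 − 3 = 2.
R3 applies (level before this adjustment is 2 < 10, so +1): 2 + 1 = 3.
R4 applies: 3 − 2 = 1.
R5 applies: 1 − 2 = -1.
Level -1 is below the minimum of 1; floored at 1.
Final offense level: 1.
Criminal history: 8 prior points → Category Low (6-10).
Level 1 falls in the 1-4 band.
Grid: Level 1-4 × Category Low = 4-13 months.

4-13 months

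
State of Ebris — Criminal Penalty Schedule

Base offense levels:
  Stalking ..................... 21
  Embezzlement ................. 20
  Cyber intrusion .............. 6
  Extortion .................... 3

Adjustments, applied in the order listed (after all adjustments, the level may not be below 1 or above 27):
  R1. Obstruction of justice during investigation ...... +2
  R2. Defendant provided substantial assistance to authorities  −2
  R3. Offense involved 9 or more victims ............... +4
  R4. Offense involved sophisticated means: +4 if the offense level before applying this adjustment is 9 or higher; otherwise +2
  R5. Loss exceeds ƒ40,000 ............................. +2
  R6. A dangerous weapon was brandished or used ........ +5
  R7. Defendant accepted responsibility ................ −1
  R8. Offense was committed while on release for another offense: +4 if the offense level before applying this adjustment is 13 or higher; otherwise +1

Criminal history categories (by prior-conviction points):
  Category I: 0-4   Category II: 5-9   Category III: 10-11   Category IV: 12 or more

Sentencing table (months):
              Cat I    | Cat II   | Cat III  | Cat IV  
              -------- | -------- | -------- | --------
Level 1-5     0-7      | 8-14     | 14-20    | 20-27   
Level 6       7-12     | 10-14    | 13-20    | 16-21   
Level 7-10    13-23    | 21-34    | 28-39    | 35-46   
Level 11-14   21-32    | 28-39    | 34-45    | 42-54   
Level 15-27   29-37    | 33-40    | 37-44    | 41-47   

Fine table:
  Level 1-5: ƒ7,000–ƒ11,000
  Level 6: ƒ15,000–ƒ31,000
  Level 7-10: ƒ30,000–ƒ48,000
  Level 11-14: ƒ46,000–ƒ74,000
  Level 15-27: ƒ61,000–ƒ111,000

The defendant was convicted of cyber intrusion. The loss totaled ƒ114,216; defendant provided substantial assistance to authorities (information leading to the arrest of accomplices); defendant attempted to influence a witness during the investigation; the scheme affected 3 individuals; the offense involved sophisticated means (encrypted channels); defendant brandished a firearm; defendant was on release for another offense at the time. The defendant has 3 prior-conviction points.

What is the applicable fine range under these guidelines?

ƒ61,000–ƒ111,000

Base offense level for cyber intrusion: 6.
R1 applies: 6 + 2 = 8.
R2 applies: 8 − 2 = 6.
R3 does not apply.
R4 applies (level before this adjustment is 6 < 9, so +2): 6 + 2 = 8.
R5 applies: 8 + 2 = 10.
R6 applies: 10 + 5 = 15.
R7 does not apply.
R8 applies (level before this adjustment is 15 ≥ 13, so +4): 15 + 4 = 19.
Final offense level: 19.
Level 19 falls in the 15-27 band.
Fine table: Level 15-27 → ƒ61,000–ƒ111,000.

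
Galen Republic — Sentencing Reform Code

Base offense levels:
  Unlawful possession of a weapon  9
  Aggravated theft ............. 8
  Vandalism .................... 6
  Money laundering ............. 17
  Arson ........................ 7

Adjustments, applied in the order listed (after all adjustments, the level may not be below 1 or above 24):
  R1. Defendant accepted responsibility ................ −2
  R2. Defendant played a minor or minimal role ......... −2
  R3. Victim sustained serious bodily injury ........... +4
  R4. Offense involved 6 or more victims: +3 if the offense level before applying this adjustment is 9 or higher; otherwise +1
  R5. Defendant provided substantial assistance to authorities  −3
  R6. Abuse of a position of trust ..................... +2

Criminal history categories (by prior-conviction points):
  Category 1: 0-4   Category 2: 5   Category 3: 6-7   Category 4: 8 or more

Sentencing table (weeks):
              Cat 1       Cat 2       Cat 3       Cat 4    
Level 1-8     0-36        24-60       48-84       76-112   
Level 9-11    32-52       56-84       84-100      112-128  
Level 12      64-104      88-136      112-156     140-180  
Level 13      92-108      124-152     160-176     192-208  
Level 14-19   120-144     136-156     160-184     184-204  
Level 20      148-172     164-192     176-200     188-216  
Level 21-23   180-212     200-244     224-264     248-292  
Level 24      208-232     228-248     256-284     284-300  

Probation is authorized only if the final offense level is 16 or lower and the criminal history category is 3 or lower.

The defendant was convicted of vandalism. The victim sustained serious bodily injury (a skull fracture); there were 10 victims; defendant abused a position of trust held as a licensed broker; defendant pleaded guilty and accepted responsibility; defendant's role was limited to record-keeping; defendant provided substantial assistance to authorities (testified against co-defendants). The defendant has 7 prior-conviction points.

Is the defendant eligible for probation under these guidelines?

Yes

Base offense level for vandalism: 6.
R1 applies: 6 − 2 = 4.
R2 applies: 4 − 2 = 2.
R3 applies: 2 + 4 = 6.
R4 applies (level before this adjustment is 6 < 9, so +1): 6 + 1 = 7.
R5 applies: 7 − 3 = 4.
R6 applies: 4 + 2 = 6.
Final offense level: 6.
Criminal history: 7 prior points → Category 3 (6-7).
Level 6 falls in the 1-8 band.
Grid: Level 1-8 × Category 3 = 48-84 weeks.
Probation check: level 6 ≤ 16 and category 3 ≤ 3 → eligible.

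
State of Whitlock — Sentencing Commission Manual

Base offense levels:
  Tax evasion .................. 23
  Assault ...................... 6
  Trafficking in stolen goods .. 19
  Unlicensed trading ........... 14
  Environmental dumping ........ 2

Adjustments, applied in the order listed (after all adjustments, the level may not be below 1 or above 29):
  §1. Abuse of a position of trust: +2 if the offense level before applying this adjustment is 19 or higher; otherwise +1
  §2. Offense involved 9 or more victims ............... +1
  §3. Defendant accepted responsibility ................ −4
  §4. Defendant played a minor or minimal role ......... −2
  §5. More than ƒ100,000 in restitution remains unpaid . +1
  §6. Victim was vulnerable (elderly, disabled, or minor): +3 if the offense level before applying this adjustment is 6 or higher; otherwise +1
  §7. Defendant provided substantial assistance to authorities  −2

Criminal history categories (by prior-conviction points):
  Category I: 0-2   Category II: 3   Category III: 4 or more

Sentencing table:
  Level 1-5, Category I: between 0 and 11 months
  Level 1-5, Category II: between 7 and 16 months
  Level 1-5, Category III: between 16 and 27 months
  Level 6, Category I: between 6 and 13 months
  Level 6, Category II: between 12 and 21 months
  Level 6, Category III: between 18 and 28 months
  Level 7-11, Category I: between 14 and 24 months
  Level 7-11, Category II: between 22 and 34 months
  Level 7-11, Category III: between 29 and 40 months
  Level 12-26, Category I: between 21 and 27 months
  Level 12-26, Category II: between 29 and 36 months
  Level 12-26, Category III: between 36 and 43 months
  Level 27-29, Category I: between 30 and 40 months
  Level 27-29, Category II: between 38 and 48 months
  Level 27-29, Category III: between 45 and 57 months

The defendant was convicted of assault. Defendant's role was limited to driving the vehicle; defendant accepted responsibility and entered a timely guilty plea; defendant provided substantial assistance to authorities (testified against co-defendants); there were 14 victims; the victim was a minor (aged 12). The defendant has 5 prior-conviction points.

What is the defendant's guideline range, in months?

16-27 months

Base offense level for assault: 6.
§1 does not apply.
§2 applies: 6 + 1 = 7.
§3 applies: 7 − 4 = 3.
§4 applies: 3 − 2 = 1.
§5 does not apply.
§6 applies (level before this adjustment is 1 < 6, so +1): 1 + 1 = 2.
§7 applies: 2 − 2 = 0.
Level 0 is below the minimum of 1; floored at 1.
Final offense level: 1.
Criminal history: 5 prior points → Category III (4+).
Level 1 falls in the 1-5 band.
Grid: Level 1-5 × Category III = 16-27 months.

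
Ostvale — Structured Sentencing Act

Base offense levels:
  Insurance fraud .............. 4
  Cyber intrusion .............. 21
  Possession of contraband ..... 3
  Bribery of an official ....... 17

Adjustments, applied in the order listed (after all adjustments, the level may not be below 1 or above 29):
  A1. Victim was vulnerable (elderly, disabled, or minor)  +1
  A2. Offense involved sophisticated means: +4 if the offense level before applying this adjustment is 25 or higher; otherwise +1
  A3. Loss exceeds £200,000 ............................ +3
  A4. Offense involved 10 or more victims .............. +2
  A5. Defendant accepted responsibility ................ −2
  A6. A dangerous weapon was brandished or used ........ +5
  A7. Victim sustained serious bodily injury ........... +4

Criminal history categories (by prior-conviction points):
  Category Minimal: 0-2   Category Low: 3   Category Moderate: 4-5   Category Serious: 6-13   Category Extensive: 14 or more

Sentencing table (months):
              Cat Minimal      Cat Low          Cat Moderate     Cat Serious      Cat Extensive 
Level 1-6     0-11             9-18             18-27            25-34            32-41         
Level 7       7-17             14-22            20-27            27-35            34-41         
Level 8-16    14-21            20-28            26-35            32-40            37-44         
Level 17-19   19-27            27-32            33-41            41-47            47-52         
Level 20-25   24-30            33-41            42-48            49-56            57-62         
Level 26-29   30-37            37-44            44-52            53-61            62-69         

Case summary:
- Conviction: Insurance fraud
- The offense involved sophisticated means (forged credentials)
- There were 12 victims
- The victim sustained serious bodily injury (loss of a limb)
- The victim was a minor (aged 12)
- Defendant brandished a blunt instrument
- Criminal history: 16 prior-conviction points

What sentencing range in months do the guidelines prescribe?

47-52 months

Base offense level for insurance fraud: 4.
A1 applies: 4 + 1 = 5.
A2 applies (level before this adjustment is 5 < 25, so +1): 5 + 1 = 6.
A3 does not apply.
A4 applies: 6 + 2 = 8.
A5 does not apply.
A6 applies: 8 + 5 = 13.
A7 applies: 13 + 4 = 17.
Final offense level: 17.
Criminal history: 16 prior points → Category Extensive (14+).
Level 17 falls in the 17-19 band.
Grid: Level 17-19 × Category Extensive = 47-52 months.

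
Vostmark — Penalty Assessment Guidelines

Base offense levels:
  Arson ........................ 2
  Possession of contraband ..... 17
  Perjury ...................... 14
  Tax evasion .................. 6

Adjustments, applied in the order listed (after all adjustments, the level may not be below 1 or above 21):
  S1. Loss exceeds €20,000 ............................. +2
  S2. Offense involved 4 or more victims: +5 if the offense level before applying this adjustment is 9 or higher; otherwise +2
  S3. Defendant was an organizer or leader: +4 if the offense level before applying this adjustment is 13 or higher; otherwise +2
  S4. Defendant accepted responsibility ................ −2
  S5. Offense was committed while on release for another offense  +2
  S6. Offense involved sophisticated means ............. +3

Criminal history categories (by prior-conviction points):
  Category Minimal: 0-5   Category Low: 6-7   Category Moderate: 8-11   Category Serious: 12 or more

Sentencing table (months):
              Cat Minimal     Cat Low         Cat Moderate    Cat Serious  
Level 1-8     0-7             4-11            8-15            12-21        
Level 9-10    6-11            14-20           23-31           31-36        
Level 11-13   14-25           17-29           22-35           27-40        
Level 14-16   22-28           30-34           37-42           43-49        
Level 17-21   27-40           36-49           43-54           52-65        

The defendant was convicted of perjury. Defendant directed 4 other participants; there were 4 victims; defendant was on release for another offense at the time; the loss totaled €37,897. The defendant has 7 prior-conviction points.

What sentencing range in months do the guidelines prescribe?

36-49 months

Base offense level for perjury: 14.
S1 applies: 14 + 2 = 16.
S2 applies (level before this adjustment is 16 ≥ 9, so +5): 16 + 5 = 21.
S3 applies (level before this adjustment is 21 ≥ 13, so +4): 21 + 4 = 25.
S5 applies: 25 + 2 = 27.
Level 27 exceeds the maximum of 21; capped at 21.
Final offense level: 21.
Criminal history: 7 prior points → Category Low (6-7).
Level 21 falls in the 17-21 band.
Grid: Level 17-21 × Category Low = 36-49 months.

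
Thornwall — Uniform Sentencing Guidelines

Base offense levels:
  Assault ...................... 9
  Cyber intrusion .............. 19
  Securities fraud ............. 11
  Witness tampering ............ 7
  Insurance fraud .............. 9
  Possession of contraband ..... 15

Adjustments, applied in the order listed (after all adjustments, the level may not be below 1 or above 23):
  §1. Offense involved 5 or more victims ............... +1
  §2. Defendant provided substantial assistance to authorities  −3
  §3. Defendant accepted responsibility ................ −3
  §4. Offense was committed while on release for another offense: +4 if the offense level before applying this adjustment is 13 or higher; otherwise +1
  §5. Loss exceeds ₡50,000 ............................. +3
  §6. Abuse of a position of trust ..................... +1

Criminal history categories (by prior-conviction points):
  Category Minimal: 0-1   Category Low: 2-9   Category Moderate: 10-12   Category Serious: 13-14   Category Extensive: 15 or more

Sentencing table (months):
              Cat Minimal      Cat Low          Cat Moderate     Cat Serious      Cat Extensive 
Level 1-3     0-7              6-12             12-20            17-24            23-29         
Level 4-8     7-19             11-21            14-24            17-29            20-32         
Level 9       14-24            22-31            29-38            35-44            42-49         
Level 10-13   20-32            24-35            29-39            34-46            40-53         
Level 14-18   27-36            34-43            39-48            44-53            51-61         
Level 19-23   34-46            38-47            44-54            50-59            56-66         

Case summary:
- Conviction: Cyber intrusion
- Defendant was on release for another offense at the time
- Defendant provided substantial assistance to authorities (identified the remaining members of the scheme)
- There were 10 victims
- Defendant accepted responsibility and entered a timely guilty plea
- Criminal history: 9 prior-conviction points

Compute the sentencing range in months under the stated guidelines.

34-43 months

Base offense level for cyber intrusion: 19.
§1 applies: 19 + 1 = 20.
§2 applies: 20 − 3 = 17.
§3 applies: 17 − 3 = 14.
§4 applies (level before this adjustment is 14 ≥ 13, so +4): 14 + 4 = 18.
§5 does not apply.
Final offense level: 18.
Criminal history: 9 prior points → Category Low (2-9).
Level 18 falls in the 14-18 band.
Grid: Level 14-18 × Category Low = 34-43 months.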